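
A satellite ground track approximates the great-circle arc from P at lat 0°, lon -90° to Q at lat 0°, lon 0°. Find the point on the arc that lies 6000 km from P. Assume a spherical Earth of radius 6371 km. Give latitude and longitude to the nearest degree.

≈ lat 0°, lon -36°

Write both endpoints as unit vectors p₁, p₂ with components (cos φ cos λ, cos φ sin λ, sin φ).
The central angle between the endpoints is δ = arccos(p₁·p₂) ≈ 1.571 rad (90.0°). The total great-circle distance is δ·R ≈ 1.571 × 6371 ≈ 10008 km, so the target fraction is f = 6000/10008 ≈ 0.600.
Interpolate at f ≈ 0.600 with slerp weights a = sin((1−f)δ)/sin δ ≈ 0.588, b = sin(fδ)/sin δ ≈ 0.809.
p = a·p₁ + b·p₂ ≈ (0.809, -0.588, 0.000); φ = arcsin(p_z) ≈ 0.00°, λ = atan2(p_y, p_x) ≈ -36.04°.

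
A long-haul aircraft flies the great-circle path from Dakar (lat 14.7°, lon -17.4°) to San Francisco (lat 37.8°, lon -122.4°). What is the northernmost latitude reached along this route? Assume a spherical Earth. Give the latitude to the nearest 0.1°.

≈ 42.4°

The great circle lies in the plane with unit normal n̂ = (p₁ × p₂)/|p₁ × p₂|.
Here n̂_z ≈ -0.739; the vertex latitude is φ_max = arccos|n̂_z| ≈ 42.4°.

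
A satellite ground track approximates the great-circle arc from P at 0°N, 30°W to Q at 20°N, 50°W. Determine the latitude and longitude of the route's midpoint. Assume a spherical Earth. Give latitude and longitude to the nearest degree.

Write both endpoints as unit vectors p₁, p₂ with components (cos φ cos λ, cos φ sin λ, sin φ).
The central angle between the endpoints is δ = arccos(p₁·p₂) ≈ 0.489 rad (28.0°).
Interpolate at f = 1/2 with slerp weights a = sin((1−f)δ)/sin δ ≈ 0.515, b = sin(fδ)/sin δ ≈ 0.515.
p = a·p₁ + b·p₂ ≈ (0.758, -0.629, 0.176); φ = arcsin(p_z) ≈ 10.15°, λ = atan2(p_y, p_x) ≈ -39.69°.

≈ 10°N, 40°W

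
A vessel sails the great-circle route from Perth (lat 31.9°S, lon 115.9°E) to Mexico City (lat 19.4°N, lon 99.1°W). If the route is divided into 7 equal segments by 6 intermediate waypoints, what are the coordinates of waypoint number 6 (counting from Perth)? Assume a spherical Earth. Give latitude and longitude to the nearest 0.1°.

Convert each endpoint to a unit vector on the sphere (x = cos φ cos λ, y = cos φ sin λ, z = sin φ).
The central angle between the endpoints is δ = arccos(p₁·p₂) ≈ 2.553 rad (146.3°).
Interpolate at f = 6/7 with slerp weights a = sin((1−f)δ)/sin δ ≈ 0.642, b = sin(fδ)/sin δ ≈ 1.468.
p = a·p₁ + b·p₂ ≈ (-0.457, -0.877, 0.148); φ = arcsin(p_z) ≈ 8.53°, λ = atan2(p_y, p_x) ≈ -117.53°.

≈ lat 8.5°N, lon 117.5°W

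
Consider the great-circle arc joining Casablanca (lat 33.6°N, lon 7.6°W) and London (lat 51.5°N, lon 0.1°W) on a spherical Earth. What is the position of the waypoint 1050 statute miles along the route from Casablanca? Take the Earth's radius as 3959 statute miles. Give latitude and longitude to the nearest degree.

Convert each endpoint to a unit vector on the sphere (x = cos φ cos λ, y = cos φ sin λ, z = sin φ).
The central angle between the endpoints is δ = arccos(p₁·p₂) ≈ 0.327 rad (18.7°). The total great-circle distance is δ·R ≈ 0.327 × 3959 ≈ 1293 mi, so the target fraction is f = 1050/1293 ≈ 0.812.
Interpolate at f ≈ 0.812 with slerp weights a = sin((1−f)δ)/sin δ ≈ 0.191, b = sin(fδ)/sin δ ≈ 0.817.
p = a·p₁ + b·p₂ ≈ (0.666, -0.022, 0.745); φ = arcsin(p_z) ≈ 48.18°, λ = atan2(p_y, p_x) ≈ -1.89°.

≈ lat 48°N, lon 2°W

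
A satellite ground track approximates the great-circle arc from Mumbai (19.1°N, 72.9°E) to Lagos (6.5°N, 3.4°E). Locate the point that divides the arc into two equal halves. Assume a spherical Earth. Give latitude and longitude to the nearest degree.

Write both endpoints as unit vectors p₁, p₂ with components (cos φ cos λ, cos φ sin λ, sin φ).
The central angle between the endpoints is δ = arccos(p₁·p₂) ≈ 1.196 rad (68.5°).
Interpolate at f = 1/2 with slerp weights a = sin((1−f)δ)/sin δ ≈ 0.605, b = sin(fδ)/sin δ ≈ 0.605.
p = a·p₁ + b·p₂ ≈ (0.768, 0.582, 0.266); φ = arcsin(p_z) ≈ 15.45°, λ = atan2(p_y, p_x) ≈ 37.15°.

≈ (15°N, 37°E)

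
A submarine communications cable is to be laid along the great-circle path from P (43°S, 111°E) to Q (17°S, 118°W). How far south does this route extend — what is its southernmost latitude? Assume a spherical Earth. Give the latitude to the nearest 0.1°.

≈ 56.9°S

The great circle lies in the plane with unit normal n̂ = (p₁ × p₂)/|p₁ × p₂|.
Here n̂_z ≈ +0.547; the vertex latitude is φ_max = arccos|n̂_z| ≈ 56.9°.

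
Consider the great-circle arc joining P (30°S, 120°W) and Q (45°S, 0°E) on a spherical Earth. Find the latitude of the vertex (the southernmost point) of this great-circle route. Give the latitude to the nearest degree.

The great circle lies in the plane with unit normal n̂ = (p₁ × p₂)/|p₁ × p₂|.
Here n̂_z ≈ +0.531; the vertex latitude is φ_max = arccos|n̂_z| ≈ 57.9°.
Check via Clairaut: cos φ_max = |cos φ₁| · sin C = cos(30.0°)·sin(142.2°) ≈ 0.531, again giving ≈ 57.9°.

≈ 58°S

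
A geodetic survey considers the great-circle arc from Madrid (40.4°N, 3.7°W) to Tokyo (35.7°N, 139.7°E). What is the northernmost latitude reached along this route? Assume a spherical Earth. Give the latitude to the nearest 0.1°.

≈ 68.2°N

The great circle lies in the plane with unit normal n̂ = (p₁ × p₂)/|p₁ × p₂|.
Here n̂_z ≈ +0.371; the vertex latitude is φ_max = arccos|n̂_z| ≈ 68.2°.
Check via Clairaut: cos φ_max = |cos φ₁| · sin C = cos(40.4°)·sin(29.2°) ≈ 0.371, again giving ≈ 68.2°.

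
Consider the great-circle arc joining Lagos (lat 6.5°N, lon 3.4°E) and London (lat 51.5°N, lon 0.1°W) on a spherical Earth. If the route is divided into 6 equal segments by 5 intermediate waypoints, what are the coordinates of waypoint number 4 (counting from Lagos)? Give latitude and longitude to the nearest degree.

Write both endpoints as unit vectors p₁, p₂ with components (cos φ cos λ, cos φ sin λ, sin φ).
The central angle between the endpoints is δ = arccos(p₁·p₂) ≈ 0.787 rad (45.1°).
Interpolate at f = 4/6 with slerp weights a = sin((1−f)δ)/sin δ ≈ 0.366, b = sin(fδ)/sin δ ≈ 0.707.
p = a·p₁ + b·p₂ ≈ (0.803, 0.021, 0.595); φ = arcsin(p_z) ≈ 36.51°, λ = atan2(p_y, p_x) ≈ 1.48°.

≈ lat 37°N, lon 1°E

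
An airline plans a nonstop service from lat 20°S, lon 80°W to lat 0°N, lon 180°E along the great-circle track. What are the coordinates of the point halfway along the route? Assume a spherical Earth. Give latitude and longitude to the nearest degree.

≈ lat 15°S, lon 132°W

Convert each endpoint to a unit vector on the sphere (x = cos φ cos λ, y = cos φ sin λ, z = sin φ).
The central angle between the endpoints is δ = arccos(p₁·p₂) ≈ 1.735 rad (99.4°).
Interpolate at f = 1/2 with slerp weights a = sin((1−f)δ)/sin δ ≈ 0.773, b = sin(fδ)/sin δ ≈ 0.773.
p = a·p₁ + b·p₂ ≈ (-0.647, -0.715, -0.264); φ = arcsin(p_z) ≈ -15.33°, λ = atan2(p_y, p_x) ≈ -132.12°.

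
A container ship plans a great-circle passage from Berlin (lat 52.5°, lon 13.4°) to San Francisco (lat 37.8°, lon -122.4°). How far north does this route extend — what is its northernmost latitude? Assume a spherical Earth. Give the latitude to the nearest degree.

The great circle lies in the plane with unit normal n̂ = (p₁ × p₂)/|p₁ × p₂|.
Here n̂_z ≈ -0.339; the vertex latitude is φ_max = arccos|n̂_z| ≈ 70.2°.

≈ 70°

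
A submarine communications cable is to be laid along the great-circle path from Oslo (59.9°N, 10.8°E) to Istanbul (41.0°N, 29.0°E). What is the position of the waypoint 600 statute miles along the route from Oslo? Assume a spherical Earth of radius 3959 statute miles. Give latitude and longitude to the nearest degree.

From cos δ = sin φ₁ sin φ₂ + cos φ₁ cos φ₂ cos Δλ, the central angle is δ ≈ 0.384 rad (22.0°). The total great-circle distance is δ·R ≈ 0.384 × 3959 ≈ 1521 mi, so the target fraction is f = 600/1521 ≈ 0.395.
Interpolate at f ≈ 0.395 with slerp weights a = sin((1−f)δ)/sin δ ≈ 0.615, b = sin(fδ)/sin δ ≈ 0.403.
p = a·p₁ + b·p₂ ≈ (0.569, 0.205, 0.796); φ = arcsin(p_z) ≈ 52.79°, λ = atan2(p_y, p_x) ≈ 19.84°.

≈ 53°N, 20°E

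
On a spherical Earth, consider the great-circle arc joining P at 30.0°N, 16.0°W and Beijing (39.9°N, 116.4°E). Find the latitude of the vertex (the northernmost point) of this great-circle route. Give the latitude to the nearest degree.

The great circle lies in the plane with unit normal n̂ = (p₁ × p₂)/|p₁ × p₂|.
Here n̂_z ≈ +0.495; the vertex latitude is φ_max = arccos|n̂_z| ≈ 60.4°.

≈ 60°N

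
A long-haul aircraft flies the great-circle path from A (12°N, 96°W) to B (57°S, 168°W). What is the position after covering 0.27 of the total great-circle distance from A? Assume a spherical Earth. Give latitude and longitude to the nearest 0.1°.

Convert each endpoint to a unit vector on the sphere (x = cos φ cos λ, y = cos φ sin λ, z = sin φ).
The central angle between the endpoints is δ = arccos(p₁·p₂) ≈ 1.581 rad (90.6°).
Interpolate at f = 0.27 with slerp weights a = sin((1−f)δ)/sin δ ≈ 0.914, b = sin(fδ)/sin δ ≈ 0.414.
p = a·p₁ + b·p₂ ≈ (-0.314, -0.936, -0.157); φ = arcsin(p_z) ≈ -9.04°, λ = atan2(p_y, p_x) ≈ -108.54°.

≈ (9.0°S, 108.5°W)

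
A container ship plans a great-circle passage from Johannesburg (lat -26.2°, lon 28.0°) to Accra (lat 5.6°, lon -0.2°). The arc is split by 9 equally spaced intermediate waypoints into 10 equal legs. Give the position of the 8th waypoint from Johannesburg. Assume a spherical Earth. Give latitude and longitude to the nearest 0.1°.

≈ lat -0.9°, lon 5.1°

Write both endpoints as unit vectors p₁, p₂ with components (cos φ cos λ, cos φ sin λ, sin φ).
The central angle between the endpoints is δ = arccos(p₁·p₂) ≈ 0.732 rad (41.9°).
Interpolate at f = 8/10 with slerp weights a = sin((1−f)δ)/sin δ ≈ 0.218, b = sin(fδ)/sin δ ≈ 0.827.
p = a·p₁ + b·p₂ ≈ (0.996, 0.089, -0.016); φ = arcsin(p_z) ≈ -0.90°, λ = atan2(p_y, p_x) ≈ 5.11°.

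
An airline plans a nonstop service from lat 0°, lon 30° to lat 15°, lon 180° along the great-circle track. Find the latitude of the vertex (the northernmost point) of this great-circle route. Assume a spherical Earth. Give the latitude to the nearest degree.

≈ 28°

The great circle lies in the plane with unit normal n̂ = (p₁ × p₂)/|p₁ × p₂|.
Here n̂_z ≈ +0.881; the vertex latitude is φ_max = arccos|n̂_z| ≈ 28.2°.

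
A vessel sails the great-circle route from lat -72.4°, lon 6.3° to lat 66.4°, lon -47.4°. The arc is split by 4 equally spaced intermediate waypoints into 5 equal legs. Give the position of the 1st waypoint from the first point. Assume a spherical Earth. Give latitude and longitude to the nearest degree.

≈ lat -46°, lon -15°

Write both endpoints as unit vectors p₁, p₂ with components (cos φ cos λ, cos φ sin λ, sin φ).
The central angle between the endpoints is δ = arccos(p₁·p₂) ≈ 2.501 rad (143.3°).
Interpolate at f = 1/5 with slerp weights a = sin((1−f)δ)/sin δ ≈ 1.521, b = sin(fδ)/sin δ ≈ 0.803.
p = a·p₁ + b·p₂ ≈ (0.675, -0.186, -0.714); φ = arcsin(p_z) ≈ -45.59°, λ = atan2(p_y, p_x) ≈ -15.42°.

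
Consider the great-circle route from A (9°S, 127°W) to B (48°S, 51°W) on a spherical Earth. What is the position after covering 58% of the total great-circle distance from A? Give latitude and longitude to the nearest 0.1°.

Write both endpoints as unit vectors p₁, p₂ with components (cos φ cos λ, cos φ sin λ, sin φ).
The central angle between the endpoints is δ = arccos(p₁·p₂) ≈ 1.291 rad (74.0°).
Interpolate at f = 0.58 with slerp weights a = sin((1−f)δ)/sin δ ≈ 0.537, b = sin(fδ)/sin δ ≈ 0.708.
p = a·p₁ + b·p₂ ≈ (-0.021, -0.792, -0.610); φ = arcsin(p_z) ≈ -37.62°, λ = atan2(p_y, p_x) ≈ -91.51°.

≈ (37.6°S, 91.5°W)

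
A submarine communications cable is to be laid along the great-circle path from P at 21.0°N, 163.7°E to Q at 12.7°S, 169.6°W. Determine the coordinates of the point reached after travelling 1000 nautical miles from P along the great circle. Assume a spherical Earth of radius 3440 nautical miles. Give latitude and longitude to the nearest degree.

Write both endpoints as unit vectors p₁, p₂ with components (cos φ cos λ, cos φ sin λ, sin φ).
The central angle between the endpoints is δ = arccos(p₁·p₂) ≈ 0.745 rad (42.7°). The total great-circle distance is δ·R ≈ 0.745 × 3440 ≈ 2564 nmi, so the target fraction is f = 1000/2564 ≈ 0.390.
Interpolate at f ≈ 0.390 with slerp weights a = sin((1−f)δ)/sin δ ≈ 0.648, b = sin(fδ)/sin δ ≈ 0.423.
p = a·p₁ + b·p₂ ≈ (-0.986, 0.095, 0.139); φ = arcsin(p_z) ≈ 8.00°, λ = atan2(p_y, p_x) ≈ 174.48°.

≈ 8°N, 174°E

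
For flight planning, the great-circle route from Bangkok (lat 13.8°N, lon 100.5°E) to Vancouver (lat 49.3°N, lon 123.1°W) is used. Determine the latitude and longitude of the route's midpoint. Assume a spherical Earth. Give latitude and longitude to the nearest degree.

≈ lat 56°N, lon 143°E

Write both endpoints as unit vectors p₁, p₂ with components (cos φ cos λ, cos φ sin λ, sin φ).
The central angle between the endpoints is δ = arccos(p₁·p₂) ≈ 1.852 rad (106.1°).
Interpolate at f = 1/2 with slerp weights a = sin((1−f)δ)/sin δ ≈ 0.832, b = sin(fδ)/sin δ ≈ 0.832.
p = a·p₁ + b·p₂ ≈ (-0.444, 0.340, 0.829); φ = arcsin(p_z) ≈ 56.02°, λ = atan2(p_y, p_x) ≈ 142.53°.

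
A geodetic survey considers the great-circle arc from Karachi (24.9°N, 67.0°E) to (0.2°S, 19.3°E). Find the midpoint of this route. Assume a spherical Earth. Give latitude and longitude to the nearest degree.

From cos δ = sin φ₁ sin φ₂ + cos φ₁ cos φ₂ cos Δλ, the central angle is δ ≈ 0.916 rad (52.5°).
Interpolate at f = 1/2 with slerp weights a = sin((1−f)δ)/sin δ ≈ 0.557, b = sin(fδ)/sin δ ≈ 0.557.
p = a·p₁ + b·p₂ ≈ (0.724, 0.650, 0.233); φ = arcsin(p_z) ≈ 13.46°, λ = atan2(p_y, p_x) ≈ 41.92°.

≈ (13°N, 42°E)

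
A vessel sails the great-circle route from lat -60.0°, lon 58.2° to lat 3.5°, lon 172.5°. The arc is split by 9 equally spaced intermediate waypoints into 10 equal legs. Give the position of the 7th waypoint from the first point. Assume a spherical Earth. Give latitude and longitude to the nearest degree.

Write both endpoints as unit vectors p₁, p₂ with components (cos φ cos λ, cos φ sin λ, sin φ).
The central angle between the endpoints is δ = arccos(p₁·p₂) ≈ 1.832 rad (105.0°).
Interpolate at f = 7/10 with slerp weights a = sin((1−f)δ)/sin δ ≈ 0.541, b = sin(fδ)/sin δ ≈ 0.992.
p = a·p₁ + b·p₂ ≈ (-0.840, 0.359, -0.408); φ = arcsin(p_z) ≈ -24.06°, λ = atan2(p_y, p_x) ≈ 156.85°.

≈ lat -24°, lon 157°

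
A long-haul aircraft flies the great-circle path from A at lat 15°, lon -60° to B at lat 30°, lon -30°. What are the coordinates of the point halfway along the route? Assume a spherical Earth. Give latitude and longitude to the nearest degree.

Convert each endpoint to a unit vector on the sphere (x = cos φ cos λ, y = cos φ sin λ, z = sin φ).
The central angle between the endpoints is δ = arccos(p₁·p₂) ≈ 0.547 rad (31.4°).
Interpolate at f = 1/2 with slerp weights a = sin((1−f)δ)/sin δ ≈ 0.519, b = sin(fδ)/sin δ ≈ 0.519.
p = a·p₁ + b·p₂ ≈ (0.640, -0.659, 0.394); φ = arcsin(p_z) ≈ 23.21°, λ = atan2(p_y, p_x) ≈ -45.84°.

≈ lat 23°, lon -46°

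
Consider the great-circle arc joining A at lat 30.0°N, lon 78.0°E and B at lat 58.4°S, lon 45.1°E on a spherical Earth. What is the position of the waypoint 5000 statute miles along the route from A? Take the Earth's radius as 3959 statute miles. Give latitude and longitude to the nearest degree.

≈ lat 40°S, lon 57°E

Write both endpoints as unit vectors p₁, p₂ with components (cos φ cos λ, cos φ sin λ, sin φ).
The central angle between the endpoints is δ = arccos(p₁·p₂) ≈ 1.616 rad (92.6°). The total great-circle distance is δ·R ≈ 1.616 × 3959 ≈ 6396 mi, so the target fraction is f = 5000/6396 ≈ 0.782.
Interpolate at f ≈ 0.782 with slerp weights a = sin((1−f)δ)/sin δ ≈ 0.346, b = sin(fδ)/sin δ ≈ 0.954.
p = a·p₁ + b·p₂ ≈ (0.415, 0.647, -0.640); φ = arcsin(p_z) ≈ -39.76°, λ = atan2(p_y, p_x) ≈ 57.32°.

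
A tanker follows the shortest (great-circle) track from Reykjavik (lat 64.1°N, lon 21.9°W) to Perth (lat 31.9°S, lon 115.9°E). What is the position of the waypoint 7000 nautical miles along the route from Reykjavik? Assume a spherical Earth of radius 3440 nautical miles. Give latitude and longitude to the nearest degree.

≈ lat 12°S, lon 106°E

From cos δ = sin φ₁ sin φ₂ + cos φ₁ cos φ₂ cos Δλ, the central angle is δ ≈ 2.419 rad (138.6°). The total great-circle distance is δ·R ≈ 2.419 × 3440 ≈ 8321 nmi, so the target fraction is f = 7000/8321 ≈ 0.841.
Interpolate at f ≈ 0.841 with slerp weights a = sin((1−f)δ)/sin δ ≈ 0.567, b = sin(fδ)/sin δ ≈ 1.352.
p = a·p₁ + b·p₂ ≈ (-0.272, 0.940, -0.205); φ = arcsin(p_z) ≈ -11.82°, λ = atan2(p_y, p_x) ≈ 106.12°.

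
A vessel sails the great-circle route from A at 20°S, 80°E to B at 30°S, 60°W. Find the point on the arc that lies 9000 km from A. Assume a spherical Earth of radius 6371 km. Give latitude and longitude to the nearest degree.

Write both endpoints as unit vectors p₁, p₂ with components (cos φ cos λ, cos φ sin λ, sin φ).
The central angle between the endpoints is δ = arccos(p₁·p₂) ≈ 2.040 rad (116.9°). The total great-circle distance is δ·R ≈ 2.040 × 6371 ≈ 12998 km, so the target fraction is f = 9000/12998 ≈ 0.692.
Interpolate at f ≈ 0.692 with slerp weights a = sin((1−f)δ)/sin δ ≈ 0.658, b = sin(fδ)/sin δ ≈ 1.107.
p = a·p₁ + b·p₂ ≈ (0.587, -0.221, -0.779); φ = arcsin(p_z) ≈ -51.16°, λ = atan2(p_y, p_x) ≈ -20.65°.

≈ 51°S, 21°W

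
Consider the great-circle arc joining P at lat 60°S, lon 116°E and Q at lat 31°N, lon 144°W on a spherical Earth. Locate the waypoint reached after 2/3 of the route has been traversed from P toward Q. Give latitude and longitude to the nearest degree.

The haversine formula gives a central angle δ ≈ 2.118 rad (121.4°) between the endpoints.
Interpolate at f = 2/3 with slerp weights a = sin((1−f)δ)/sin δ ≈ 0.760, b = sin(fδ)/sin δ ≈ 1.156.
p = a·p₁ + b·p₂ ≈ (-0.968, -0.241, -0.062); φ = arcsin(p_z) ≈ -3.58°, λ = atan2(p_y, p_x) ≈ -166.02°.

≈ lat 4°S, lon 166°W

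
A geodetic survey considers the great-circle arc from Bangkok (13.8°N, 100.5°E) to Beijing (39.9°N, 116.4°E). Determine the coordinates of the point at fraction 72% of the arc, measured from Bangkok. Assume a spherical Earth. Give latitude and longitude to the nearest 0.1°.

From cos δ = sin φ₁ sin φ₂ + cos φ₁ cos φ₂ cos Δλ, the central angle is δ ≈ 0.517 rad (29.6°).
Interpolate at f = 0.72 with slerp weights a = sin((1−f)δ)/sin δ ≈ 0.292, b = sin(fδ)/sin δ ≈ 0.736.
p = a·p₁ + b·p₂ ≈ (-0.303, 0.784, 0.542); φ = arcsin(p_z) ≈ 32.79°, λ = atan2(p_y, p_x) ≈ 111.10°.

≈ 32.8°N, 111.1°E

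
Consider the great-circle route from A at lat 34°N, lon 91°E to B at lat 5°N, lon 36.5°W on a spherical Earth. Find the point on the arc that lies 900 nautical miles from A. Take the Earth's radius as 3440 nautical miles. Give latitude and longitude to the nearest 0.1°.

≈ lat 39.7°N, lon 73.6°E

Write both endpoints as unit vectors p₁, p₂ with components (cos φ cos λ, cos φ sin λ, sin φ).
The central angle between the endpoints is δ = arccos(p₁·p₂) ≈ 2.042 rad (117.0°). The total great-circle distance is δ·R ≈ 2.042 × 3440 ≈ 7025 nmi, so the target fraction is f = 900/7025 ≈ 0.128.
Interpolate at f ≈ 0.128 with slerp weights a = sin((1−f)δ)/sin δ ≈ 1.098, b = sin(fδ)/sin δ ≈ 0.290.
p = a·p₁ + b·p₂ ≈ (0.217, 0.738, 0.639); φ = arcsin(p_z) ≈ 39.73°, λ = atan2(p_y, p_x) ≈ 73.64°.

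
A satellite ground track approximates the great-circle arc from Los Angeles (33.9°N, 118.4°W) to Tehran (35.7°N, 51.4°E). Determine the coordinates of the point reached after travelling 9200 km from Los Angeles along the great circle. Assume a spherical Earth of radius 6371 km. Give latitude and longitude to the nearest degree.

≈ 62°N, 43°E

Write both endpoints as unit vectors p₁, p₂ with components (cos φ cos λ, cos φ sin λ, sin φ).
The central angle between the endpoints is δ = arccos(p₁·p₂) ≈ 1.916 rad (109.8°). The total great-circle distance is δ·R ≈ 1.916 × 6371 ≈ 12204 km, so the target fraction is f = 9200/12204 ≈ 0.754.
Interpolate at f ≈ 0.754 with slerp weights a = sin((1−f)δ)/sin δ ≈ 0.483, b = sin(fδ)/sin δ ≈ 1.054.
p = a·p₁ + b·p₂ ≈ (0.343, 0.317, 0.884); φ = arcsin(p_z) ≈ 62.15°, λ = atan2(p_y, p_x) ≈ 42.67°.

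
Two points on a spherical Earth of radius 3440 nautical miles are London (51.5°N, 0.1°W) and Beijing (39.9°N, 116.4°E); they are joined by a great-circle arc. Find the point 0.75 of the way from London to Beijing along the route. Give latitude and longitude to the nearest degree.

≈ 54°N, 98°E

Convert each endpoint to a unit vector on the sphere (x = cos φ cos λ, y = cos φ sin λ, z = sin φ).
The central angle between the endpoints is δ = arccos(p₁·p₂) ≈ 1.278 rad (73.2°).
Interpolate at f = 0.75 with slerp weights a = sin((1−f)δ)/sin δ ≈ 0.328, b = sin(fδ)/sin δ ≈ 0.855.
p = a·p₁ + b·p₂ ≈ (-0.087, 0.587, 0.805); φ = arcsin(p_z) ≈ 53.60°, λ = atan2(p_y, p_x) ≈ 98.46°.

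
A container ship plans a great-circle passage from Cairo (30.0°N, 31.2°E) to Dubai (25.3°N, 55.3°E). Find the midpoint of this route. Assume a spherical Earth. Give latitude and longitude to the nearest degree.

≈ 28°N, 44°E

Convert each endpoint to a unit vector on the sphere (x = cos φ cos λ, y = cos φ sin λ, z = sin φ).
The central angle between the endpoints is δ = arccos(p₁·p₂) ≈ 0.381 rad (21.8°).
Interpolate at f = 1/2 with slerp weights a = sin((1−f)δ)/sin δ ≈ 0.509, b = sin(fδ)/sin δ ≈ 0.509.
p = a·p₁ + b·p₂ ≈ (0.639, 0.607, 0.472); φ = arcsin(p_z) ≈ 28.18°, λ = atan2(p_y, p_x) ≈ 43.51°.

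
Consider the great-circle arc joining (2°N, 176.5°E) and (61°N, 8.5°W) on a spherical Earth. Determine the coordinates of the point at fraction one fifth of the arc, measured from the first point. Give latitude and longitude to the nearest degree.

≈ (25°N, 178°E)

Write both endpoints as unit vectors p₁, p₂ with components (cos φ cos λ, cos φ sin λ, sin φ).
The central angle between the endpoints is δ = arccos(p₁·p₂) ≈ 2.040 rad (116.9°).
Interpolate at f = 1/5 with slerp weights a = sin((1−f)δ)/sin δ ≈ 1.119, b = sin(fδ)/sin δ ≈ 0.445.
p = a·p₁ + b·p₂ ≈ (-0.903, 0.036, 0.428); φ = arcsin(p_z) ≈ 25.35°, λ = atan2(p_y, p_x) ≈ 177.69°.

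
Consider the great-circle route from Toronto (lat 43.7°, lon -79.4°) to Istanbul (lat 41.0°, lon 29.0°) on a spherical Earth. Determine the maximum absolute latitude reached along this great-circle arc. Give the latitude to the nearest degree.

The great circle lies in the plane with unit normal n̂ = (p₁ × p₂)/|p₁ × p₂|.
Here n̂_z ≈ +0.539; the vertex latitude is φ_max = arccos|n̂_z| ≈ 57.4°.
Check via Clairaut: cos φ_max = |cos φ₁| · sin C = cos(43.7°)·sin(48.3°) ≈ 0.539, again giving ≈ 57.4°.

≈ 57°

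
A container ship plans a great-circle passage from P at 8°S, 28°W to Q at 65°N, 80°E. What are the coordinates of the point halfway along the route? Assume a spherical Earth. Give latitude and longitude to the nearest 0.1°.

Write both endpoints as unit vectors p₁, p₂ with components (cos φ cos λ, cos φ sin λ, sin φ).
The central angle between the endpoints is δ = arccos(p₁·p₂) ≈ 1.829 rad (104.8°).
Interpolate at f = 1/2 with slerp weights a = sin((1−f)δ)/sin δ ≈ 0.819, b = sin(fδ)/sin δ ≈ 0.819.
p = a·p₁ + b·p₂ ≈ (0.777, -0.040, 0.629); φ = arcsin(p_z) ≈ 38.95°, λ = atan2(p_y, p_x) ≈ -2.94°.

≈ 39.0°N, 2.9°W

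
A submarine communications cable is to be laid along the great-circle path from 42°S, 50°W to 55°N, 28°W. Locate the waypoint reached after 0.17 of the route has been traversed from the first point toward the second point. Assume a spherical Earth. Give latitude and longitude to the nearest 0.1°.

≈ 25.5°S, 46.0°W

Convert each endpoint to a unit vector on the sphere (x = cos φ cos λ, y = cos φ sin λ, z = sin φ).
The central angle between the endpoints is δ = arccos(p₁·p₂) ≈ 1.724 rad (98.8°).
Interpolate at f = 0.17 with slerp weights a = sin((1−f)δ)/sin δ ≈ 1.002, b = sin(fδ)/sin δ ≈ 0.292.
p = a·p₁ + b·p₂ ≈ (0.627, -0.649, -0.431); φ = arcsin(p_z) ≈ -25.53°, λ = atan2(p_y, p_x) ≈ -46.01°.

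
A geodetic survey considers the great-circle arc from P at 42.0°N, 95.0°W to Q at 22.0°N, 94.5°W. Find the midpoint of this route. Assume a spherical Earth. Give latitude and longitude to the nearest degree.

≈ 32°N, 95°W

From cos δ = sin φ₁ sin φ₂ + cos φ₁ cos φ₂ cos Δλ, the central angle is δ ≈ 0.349 rad (20.0°).
Interpolate at f = 1/2 with slerp weights a = sin((1−f)δ)/sin δ ≈ 0.508, b = sin(fδ)/sin δ ≈ 0.508.
p = a·p₁ + b·p₂ ≈ (-0.070, -0.845, 0.530); φ = arcsin(p_z) ≈ 32.00°, λ = atan2(p_y, p_x) ≈ -94.72°.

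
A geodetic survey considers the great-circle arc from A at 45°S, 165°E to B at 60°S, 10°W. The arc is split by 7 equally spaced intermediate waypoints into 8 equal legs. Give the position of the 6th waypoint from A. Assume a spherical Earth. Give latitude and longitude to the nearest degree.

≈ 79°S, 4°W

Convert each endpoint to a unit vector on the sphere (x = cos φ cos λ, y = cos φ sin λ, z = sin φ).
The central angle between the endpoints is δ = arccos(p₁·p₂) ≈ 1.308 rad (74.9°).
Interpolate at f = 6/8 with slerp weights a = sin((1−f)δ)/sin δ ≈ 0.333, b = sin(fδ)/sin δ ≈ 0.861.
p = a·p₁ + b·p₂ ≈ (0.197, -0.014, -0.980); φ = arcsin(p_z) ≈ -78.63°, λ = atan2(p_y, p_x) ≈ -4.03°.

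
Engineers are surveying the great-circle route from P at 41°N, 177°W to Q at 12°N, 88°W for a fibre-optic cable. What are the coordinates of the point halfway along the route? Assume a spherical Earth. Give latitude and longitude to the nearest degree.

Convert each endpoint to a unit vector on the sphere (x = cos φ cos λ, y = cos φ sin λ, z = sin φ).
The central angle between the endpoints is δ = arccos(p₁·p₂) ≈ 1.421 rad (81.4°).
Interpolate at f = 1/2 with slerp weights a = sin((1−f)δ)/sin δ ≈ 0.660, b = sin(fδ)/sin δ ≈ 0.660.
p = a·p₁ + b·p₂ ≈ (-0.475, -0.671, 0.570); φ = arcsin(p_z) ≈ 34.74°, λ = atan2(p_y, p_x) ≈ -125.28°.

≈ 35°N, 125°W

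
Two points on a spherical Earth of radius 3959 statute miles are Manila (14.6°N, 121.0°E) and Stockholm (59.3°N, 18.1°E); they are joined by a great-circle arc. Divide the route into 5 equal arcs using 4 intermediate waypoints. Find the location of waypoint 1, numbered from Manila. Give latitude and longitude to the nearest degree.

≈ 29°N, 112°E

Convert each endpoint to a unit vector on the sphere (x = cos φ cos λ, y = cos φ sin λ, z = sin φ).
The central angle between the endpoints is δ = arccos(p₁·p₂) ≈ 1.464 rad (83.9°).
Interpolate at f = 1/5 with slerp weights a = sin((1−f)δ)/sin δ ≈ 0.927, b = sin(fδ)/sin δ ≈ 0.290.
p = a·p₁ + b·p₂ ≈ (-0.321, 0.815, 0.483); φ = arcsin(p_z) ≈ 28.89°, λ = atan2(p_y, p_x) ≈ 111.50°.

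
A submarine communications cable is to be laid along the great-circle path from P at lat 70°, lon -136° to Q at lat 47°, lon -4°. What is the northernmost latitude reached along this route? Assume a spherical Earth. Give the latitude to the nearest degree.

≈ 78°

The great circle lies in the plane with unit normal n̂ = (p₁ × p₂)/|p₁ × p₂|.
Here n̂_z ≈ +0.205; the vertex latitude is φ_max = arccos|n̂_z| ≈ 78.2°.
Check via Clairaut: cos φ_max = |cos φ₁| · sin C = cos(70.0°)·sin(36.7°) ≈ 0.205, again giving ≈ 78.2°.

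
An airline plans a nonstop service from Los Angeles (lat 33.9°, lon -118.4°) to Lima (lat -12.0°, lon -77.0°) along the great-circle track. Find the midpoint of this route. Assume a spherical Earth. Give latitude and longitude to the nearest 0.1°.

≈ lat 11.7°, lon -95.9°

Convert each endpoint to a unit vector on the sphere (x = cos φ cos λ, y = cos φ sin λ, z = sin φ).
The central angle between the endpoints is δ = arccos(p₁·p₂) ≈ 1.055 rad (60.5°).
Interpolate at f = 1/2 with slerp weights a = sin((1−f)δ)/sin δ ≈ 0.579, b = sin(fδ)/sin δ ≈ 0.579.
p = a·p₁ + b·p₂ ≈ (-0.101, -0.974, 0.202); φ = arcsin(p_z) ≈ 11.68°, λ = atan2(p_y, p_x) ≈ -95.93°.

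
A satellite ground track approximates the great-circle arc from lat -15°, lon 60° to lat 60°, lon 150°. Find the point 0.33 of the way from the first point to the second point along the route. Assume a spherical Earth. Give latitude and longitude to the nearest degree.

The haversine formula gives a central angle δ ≈ 1.797 rad (103.0°) between the endpoints.
Interpolate at f = 0.33 with slerp weights a = sin((1−f)δ)/sin δ ≈ 0.958, b = sin(fδ)/sin δ ≈ 0.573.
p = a·p₁ + b·p₂ ≈ (0.214, 0.945, 0.249); φ = arcsin(p_z) ≈ 14.40°, λ = atan2(p_y, p_x) ≈ 77.22°.

≈ lat 14°, lon 77°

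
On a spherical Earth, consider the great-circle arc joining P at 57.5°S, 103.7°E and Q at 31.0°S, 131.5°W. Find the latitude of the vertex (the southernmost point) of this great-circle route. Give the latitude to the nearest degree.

The great circle lies in the plane with unit normal n̂ = (p₁ × p₂)/|p₁ × p₂|.
Here n̂_z ≈ +0.384; the vertex latitude is φ_max = arccos|n̂_z| ≈ 67.4°.
Check via Clairaut: cos φ_max = |cos φ₁| · sin C = cos(57.5°)·sin(134.4°) ≈ 0.384, again giving ≈ 67.4°.

≈ 67°S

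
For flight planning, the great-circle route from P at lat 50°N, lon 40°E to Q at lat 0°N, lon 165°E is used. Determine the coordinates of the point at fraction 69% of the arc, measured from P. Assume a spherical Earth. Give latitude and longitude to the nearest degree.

Convert each endpoint to a unit vector on the sphere (x = cos φ cos λ, y = cos φ sin λ, z = sin φ).
The central angle between the endpoints is δ = arccos(p₁·p₂) ≈ 1.948 rad (111.6°).
Interpolate at f = 0.69 with slerp weights a = sin((1−f)δ)/sin δ ≈ 0.611, b = sin(fδ)/sin δ ≈ 1.048.
p = a·p₁ + b·p₂ ≈ (-0.712, 0.524, 0.468); φ = arcsin(p_z) ≈ 27.91°, λ = atan2(p_y, p_x) ≈ 143.65°.

≈ lat 28°N, lon 144°E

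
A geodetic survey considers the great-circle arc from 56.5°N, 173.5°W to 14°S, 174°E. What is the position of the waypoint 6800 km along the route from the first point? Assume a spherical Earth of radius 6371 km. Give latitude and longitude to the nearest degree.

≈ 4°S, 175°E

Write both endpoints as unit vectors p₁, p₂ with components (cos φ cos λ, cos φ sin λ, sin φ).
The central angle between the endpoints is δ = arccos(p₁·p₂) ≈ 1.244 rad (71.3°). The total great-circle distance is δ·R ≈ 1.244 × 6371 ≈ 7925 km, so the target fraction is f = 6800/7925 ≈ 0.858.
Interpolate at f ≈ 0.858 with slerp weights a = sin((1−f)δ)/sin δ ≈ 0.185, b = sin(fδ)/sin δ ≈ 0.925.
p = a·p₁ + b·p₂ ≈ (-0.994, 0.082, -0.069); φ = arcsin(p_z) ≈ -3.96°, λ = atan2(p_y, p_x) ≈ 175.27°.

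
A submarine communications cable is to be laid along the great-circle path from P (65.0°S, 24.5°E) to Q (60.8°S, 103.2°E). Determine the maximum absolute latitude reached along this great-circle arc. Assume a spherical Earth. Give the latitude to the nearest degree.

≈ 69°S

The great circle lies in the plane with unit normal n̂ = (p₁ × p₂)/|p₁ × p₂|.
Here n̂_z ≈ +0.364; the vertex latitude is φ_max = arccos|n̂_z| ≈ 68.7°.
Check via Clairaut: cos φ_max = |cos φ₁| · sin C = cos(65.0°)·sin(120.5°) ≈ 0.364, again giving ≈ 68.7°.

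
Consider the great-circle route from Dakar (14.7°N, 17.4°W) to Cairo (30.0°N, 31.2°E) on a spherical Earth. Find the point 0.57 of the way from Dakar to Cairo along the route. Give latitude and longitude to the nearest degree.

≈ (25°N, 9°E)

From cos δ = sin φ₁ sin φ₂ + cos φ₁ cos φ₂ cos Δλ, the central angle is δ ≈ 0.822 rad (47.1°).
Interpolate at f = 0.57 with slerp weights a = sin((1−f)δ)/sin δ ≈ 0.473, b = sin(fδ)/sin δ ≈ 0.616.
p = a·p₁ + b·p₂ ≈ (0.893, 0.140, 0.428); φ = arcsin(p_z) ≈ 25.35°, λ = atan2(p_y, p_x) ≈ 8.90°.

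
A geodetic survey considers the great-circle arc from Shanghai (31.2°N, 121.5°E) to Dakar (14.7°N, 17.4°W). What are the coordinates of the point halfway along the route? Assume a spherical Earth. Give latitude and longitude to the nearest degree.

≈ 50°N, 43°E

Convert each endpoint to a unit vector on the sphere (x = cos φ cos λ, y = cos φ sin λ, z = sin φ).
The central angle between the endpoints is δ = arccos(p₁·p₂) ≈ 2.085 rad (119.5°).
Interpolate at f = 1/2 with slerp weights a = sin((1−f)δ)/sin δ ≈ 0.992, b = sin(fδ)/sin δ ≈ 0.992.
p = a·p₁ + b·p₂ ≈ (0.472, 0.437, 0.766); φ = arcsin(p_z) ≈ 49.97°, λ = atan2(p_y, p_x) ≈ 42.75°.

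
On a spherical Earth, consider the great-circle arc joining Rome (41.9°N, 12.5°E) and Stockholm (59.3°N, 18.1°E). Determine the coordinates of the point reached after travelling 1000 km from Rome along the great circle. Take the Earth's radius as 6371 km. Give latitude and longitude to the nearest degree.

≈ (51°N, 15°E)

Write both endpoints as unit vectors p₁, p₂ with components (cos φ cos λ, cos φ sin λ, sin φ).
The central angle between the endpoints is δ = arccos(p₁·p₂) ≈ 0.310 rad (17.7°). The total great-circle distance is δ·R ≈ 0.310 × 6371 ≈ 1973 km, so the target fraction is f = 1000/1973 ≈ 0.507.
Interpolate at f ≈ 0.507 with slerp weights a = sin((1−f)δ)/sin δ ≈ 0.499, b = sin(fδ)/sin δ ≈ 0.513.
p = a·p₁ + b·p₂ ≈ (0.612, 0.162, 0.774); φ = arcsin(p_z) ≈ 50.75°, λ = atan2(p_y, p_x) ≈ 14.81°.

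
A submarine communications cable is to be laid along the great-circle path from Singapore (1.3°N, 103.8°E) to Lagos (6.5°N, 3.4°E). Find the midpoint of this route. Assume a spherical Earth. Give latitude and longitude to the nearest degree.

Write both endpoints as unit vectors p₁, p₂ with components (cos φ cos λ, cos φ sin λ, sin φ).
The central angle between the endpoints is δ = arccos(p₁·p₂) ≈ 1.748 rad (100.2°).
Interpolate at f = 1/2 with slerp weights a = sin((1−f)δ)/sin δ ≈ 0.779, b = sin(fδ)/sin δ ≈ 0.779.
p = a·p₁ + b·p₂ ≈ (0.587, 0.803, 0.106); φ = arcsin(p_z) ≈ 6.08°, λ = atan2(p_y, p_x) ≈ 53.81°.

≈ 6°N, 54°E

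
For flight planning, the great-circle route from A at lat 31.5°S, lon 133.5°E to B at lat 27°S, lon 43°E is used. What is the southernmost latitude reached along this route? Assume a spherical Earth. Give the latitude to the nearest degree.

The great circle lies in the plane with unit normal n̂ = (p₁ × p₂)/|p₁ × p₂|.
Here n̂_z ≈ -0.781; the vertex latitude is φ_max = arccos|n̂_z| ≈ 38.7°.

≈ 39°S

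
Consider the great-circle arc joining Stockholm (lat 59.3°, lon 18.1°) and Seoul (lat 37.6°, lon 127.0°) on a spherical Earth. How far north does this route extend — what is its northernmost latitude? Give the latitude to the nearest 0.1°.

≈ 65.4°

The great circle lies in the plane with unit normal n̂ = (p₁ × p₂)/|p₁ × p₂|.
Here n̂_z ≈ +0.416; the vertex latitude is φ_max = arccos|n̂_z| ≈ 65.4°.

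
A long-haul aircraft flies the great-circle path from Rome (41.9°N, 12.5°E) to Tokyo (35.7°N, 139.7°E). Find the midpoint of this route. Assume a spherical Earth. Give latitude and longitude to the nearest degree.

≈ 61°N, 81°E

Convert each endpoint to a unit vector on the sphere (x = cos φ cos λ, y = cos φ sin λ, z = sin φ).
The central angle between the endpoints is δ = arccos(p₁·p₂) ≈ 1.547 rad (88.6°).
Interpolate at f = 1/2 with slerp weights a = sin((1−f)δ)/sin δ ≈ 0.699, b = sin(fδ)/sin δ ≈ 0.699.
p = a·p₁ + b·p₂ ≈ (0.075, 0.480, 0.874); φ = arcsin(p_z) ≈ 60.96°, λ = atan2(p_y, p_x) ≈ 81.11°.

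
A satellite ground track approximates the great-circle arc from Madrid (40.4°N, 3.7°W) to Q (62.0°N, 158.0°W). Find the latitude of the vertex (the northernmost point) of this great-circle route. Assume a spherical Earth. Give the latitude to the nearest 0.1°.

The great circle lies in the plane with unit normal n̂ = (p₁ × p₂)/|p₁ × p₂|.
Here n̂_z ≈ -0.160; the vertex latitude is φ_max = arccos|n̂_z| ≈ 80.8°.

≈ 80.8°N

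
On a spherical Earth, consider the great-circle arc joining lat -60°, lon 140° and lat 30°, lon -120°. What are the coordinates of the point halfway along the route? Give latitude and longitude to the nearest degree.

≈ lat -22°, lon -152°

Write both endpoints as unit vectors p₁, p₂ with components (cos φ cos λ, cos φ sin λ, sin φ).
The central angle between the endpoints is δ = arccos(p₁·p₂) ≈ 2.104 rad (120.5°).
Interpolate at f = 1/2 with slerp weights a = sin((1−f)δ)/sin δ ≈ 1.008, b = sin(fδ)/sin δ ≈ 1.008.
p = a·p₁ + b·p₂ ≈ (-0.823, -0.432, -0.369); φ = arcsin(p_z) ≈ -21.66°, λ = atan2(p_y, p_x) ≈ -152.29°.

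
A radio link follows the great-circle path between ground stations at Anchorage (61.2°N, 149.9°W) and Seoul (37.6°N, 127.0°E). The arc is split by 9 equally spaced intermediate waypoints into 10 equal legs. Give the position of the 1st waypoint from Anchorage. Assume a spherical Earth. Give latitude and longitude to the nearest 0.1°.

Write both endpoints as unit vectors p₁, p₂ with components (cos φ cos λ, cos φ sin λ, sin φ).
The central angle between the endpoints is δ = arccos(p₁·p₂) ≈ 0.951 rad (54.5°).
Interpolate at f = 1/10 with slerp weights a = sin((1−f)δ)/sin δ ≈ 0.928, b = sin(fδ)/sin δ ≈ 0.117.
p = a·p₁ + b·p₂ ≈ (-0.442, -0.150, 0.884); φ = arcsin(p_z) ≈ 62.15°, λ = atan2(p_y, p_x) ≈ -161.23°.

≈ 62.2°N, 161.2°W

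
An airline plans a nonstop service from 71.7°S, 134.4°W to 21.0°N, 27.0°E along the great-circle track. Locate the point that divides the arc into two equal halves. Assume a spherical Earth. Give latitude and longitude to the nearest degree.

≈ 43°S, 18°E

Write both endpoints as unit vectors p₁, p₂ with components (cos φ cos λ, cos φ sin λ, sin φ).
The central angle between the endpoints is δ = arccos(p₁·p₂) ≈ 2.237 rad (128.2°).
Interpolate at f = 1/2 with slerp weights a = sin((1−f)δ)/sin δ ≈ 1.144, b = sin(fδ)/sin δ ≈ 1.144.
p = a·p₁ + b·p₂ ≈ (0.700, 0.228, -0.676); φ = arcsin(p_z) ≈ -42.55°, λ = atan2(p_y, p_x) ≈ 18.05°.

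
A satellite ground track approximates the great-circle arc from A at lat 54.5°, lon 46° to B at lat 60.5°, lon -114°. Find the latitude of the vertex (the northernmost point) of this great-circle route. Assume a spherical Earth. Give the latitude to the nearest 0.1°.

≈ 83.7°

The great circle lies in the plane with unit normal n̂ = (p₁ × p₂)/|p₁ × p₂|.
Here n̂_z ≈ -0.109; the vertex latitude is φ_max = arccos|n̂_z| ≈ 83.7°.
Check via Clairaut: cos φ_max = |cos φ₁| · sin C = cos(54.5°)·sin(10.8°) ≈ 0.109, again giving ≈ 83.7°.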